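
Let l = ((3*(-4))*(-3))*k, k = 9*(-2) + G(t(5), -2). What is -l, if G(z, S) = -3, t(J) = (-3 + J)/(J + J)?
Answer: 756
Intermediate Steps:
t(J) = (-3 + J)/(2*J) (t(J) = (-3 + J)/((2*J)) = (-3 + J)*(1/(2*J)) = (-3 + J)/(2*J))
k = -21 (k = 9*(-2) - 3 = -18 - 3 = -21)
l = -756 (l = ((3*(-4))*(-3))*(-21) = -12*(-3)*(-21) = 36*(-21) = -756)
-l = -1*(-756) = 756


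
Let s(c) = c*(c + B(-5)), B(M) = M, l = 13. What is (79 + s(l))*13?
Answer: 2379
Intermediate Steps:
s(c) = c*(-5 + c) (s(c) = c*(c - 5) = c*(-5 + c))
(79 + s(l))*13 = (79 + 13*(-5 + 13))*13 = (79 + 13*8)*13 = (79 + 104)*13 = 183*13 = 2379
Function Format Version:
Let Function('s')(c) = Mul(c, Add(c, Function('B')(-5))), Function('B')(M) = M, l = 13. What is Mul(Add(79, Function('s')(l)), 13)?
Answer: 2379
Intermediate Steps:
Function('s')(c) = Mul(c, Add(-5, c)) (Function('s')(c) = Mul(c, Add(c, -5)) = Mul(c, Add(-5, c)))
Mul(Add(79, Function('s')(l)), 13) = Mul(Add(79, Mul(13, Add(-5, 13))), 13) = Mul(Add(79, Mul(13, 8)), 13) = Mul(Add(79, 104), 13) = Mul(183, 13) = 2379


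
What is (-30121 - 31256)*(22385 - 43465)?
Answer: 1293827160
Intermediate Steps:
(-30121 - 31256)*(22385 - 43465) = -61377*(-21080) = 1293827160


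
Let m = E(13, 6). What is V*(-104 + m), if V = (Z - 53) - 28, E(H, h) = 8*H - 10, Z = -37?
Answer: 1180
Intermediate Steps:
E(H, h) = -10 + 8*H
V = -118 (V = (-37 - 53) - 28 = -90 - 28 = -118)
m = 94 (m = -10 + 8*13 = -10 + 104 = 94)
V*(-104 + m) = -118*(-104 + 94) = -118*(-10) = 1180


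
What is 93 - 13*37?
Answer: -388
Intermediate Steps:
93 - 13*37 = 93 - 481 = -388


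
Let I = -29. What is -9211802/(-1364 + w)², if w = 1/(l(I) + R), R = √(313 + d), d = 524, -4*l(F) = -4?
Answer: -11978064630948959324/2419198803547928689 - 63025583277660*√93/2419198803547928689 ≈ -4.9515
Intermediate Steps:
l(F) = 1 (l(F) = -¼*(-4) = 1)
R = 3*√93 (R = √(313 + 524) = √837 = 3*√93 ≈ 28.931)
w = 1/(1 + 3*√93) ≈ 0.033410
-9211802/(-1364 + w)² = -9211802/(-1364 + (-1/836 + 3*√93/836))² = -9211802/(-1140305/836 + 3*√93/836)²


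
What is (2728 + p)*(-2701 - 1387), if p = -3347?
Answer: 2530472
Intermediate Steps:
(2728 + p)*(-2701 - 1387) = (2728 - 3347)*(-2701 - 1387) = -619*(-4088) = 2530472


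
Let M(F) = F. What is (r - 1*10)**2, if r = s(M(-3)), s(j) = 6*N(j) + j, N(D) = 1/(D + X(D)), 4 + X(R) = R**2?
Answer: 100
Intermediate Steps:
X(R) = -4 + R**2
N(D) = 1/(-4 + D + D**2) (N(D) = 1/(D + (-4 + D**2)) = 1/(-4 + D + D**2))
s(j) = j + 6/(-4 + j + j**2) (s(j) = 6/(-4 + j + j**2) + j = j + 6/(-4 + j + j**2))
r = 0 (r = -3 + 6/(-4 - 3 + (-3)**2) = -3 + 6/(-4 - 3 + 9) = -3 + 6/2 = -3 + 6*(1/2) = -3 + 3 = 0)
(r - 1*10)**2 = (0 - 1*10)**2 = (0 - 10)**2 = (-10)**2 = 100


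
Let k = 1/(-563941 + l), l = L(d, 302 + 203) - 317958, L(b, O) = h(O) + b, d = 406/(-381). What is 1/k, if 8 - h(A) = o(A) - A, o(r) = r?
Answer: -336000877/381 ≈ -8.8189e+5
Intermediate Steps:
d = -406/381 (d = 406*(-1/381) = -406/381 ≈ -1.0656)
h(A) = 8 (h(A) = 8 - (A - A) = 8 - 1*0 = 8 + 0 = 8)
L(b, O) = 8 + b
l = -121139356/381 (l = (8 - 406/381) - 317958 = 2642/381 - 317958 = -121139356/381 ≈ -3.1795e+5)
k = -381/336000877 (k = 1/(-563941 - 121139356/381) = 1/(-336000877/381) = -381/336000877 ≈ -1.1339e-6)
1/k = 1/(-381/336000877) = -336000877/381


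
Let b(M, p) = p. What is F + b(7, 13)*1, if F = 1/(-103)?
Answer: 1338/103 ≈ 12.990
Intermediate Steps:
F = -1/103 ≈ -0.0097087
F + b(7, 13)*1 = -1/103 + 13*1 = -1/103 + 13 = 1338/103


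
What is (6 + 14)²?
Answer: 400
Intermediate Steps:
(6 + 14)² = 20² = 400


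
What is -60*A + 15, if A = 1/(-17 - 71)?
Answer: 345/22 ≈ 15.682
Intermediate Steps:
A = -1/88 (A = 1/(-88) = -1/88 ≈ -0.011364)
-60*A + 15 = -60*(-1/88) + 15 = 15/22 + 15 = 345/22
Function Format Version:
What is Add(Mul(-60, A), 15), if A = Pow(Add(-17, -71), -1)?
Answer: Rational(345, 22) ≈ 15.682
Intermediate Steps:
A = Rational(-1, 88) (A = Pow(-88, -1) = Rational(-1, 88) ≈ -0.011364)
Add(Mul(-60, A), 15) = Add(Mul(-60, Rational(-1, 88)), 15) = Add(Rational(15, 22), 15) = Rational(345, 22)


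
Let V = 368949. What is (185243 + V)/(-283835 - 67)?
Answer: -277096/141951 ≈ -1.9521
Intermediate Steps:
(185243 + V)/(-283835 - 67) = (185243 + 368949)/(-283835 - 67) = 554192/(-283902) = 554192*(-1/283902) = -277096/141951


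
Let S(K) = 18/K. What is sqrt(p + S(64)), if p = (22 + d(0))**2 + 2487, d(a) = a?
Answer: 17*sqrt(658)/8 ≈ 54.509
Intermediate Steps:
p = 2971 (p = (22 + 0)**2 + 2487 = 22**2 + 2487 = 484 + 2487 = 2971)
sqrt(p + S(64)) = sqrt(2971 + 18/64) = sqrt(2971 + 18*(1/64)) = sqrt(2971 + 9/32) = sqrt(95081/32) = 17*sqrt(658)/8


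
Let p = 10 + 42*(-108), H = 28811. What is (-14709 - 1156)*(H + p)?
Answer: -385281525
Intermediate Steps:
p = -4526 (p = 10 - 4536 = -4526)
(-14709 - 1156)*(H + p) = (-14709 - 1156)*(28811 - 4526) = -15865*24285 = -385281525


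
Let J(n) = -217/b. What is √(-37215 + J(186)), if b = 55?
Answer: I*√112587310/55 ≈ 192.92*I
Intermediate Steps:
J(n) = -217/55
√(-37215 + J(186)) = √(-37215 - 217/55) = √(-2047042/55) = I*√112587310/55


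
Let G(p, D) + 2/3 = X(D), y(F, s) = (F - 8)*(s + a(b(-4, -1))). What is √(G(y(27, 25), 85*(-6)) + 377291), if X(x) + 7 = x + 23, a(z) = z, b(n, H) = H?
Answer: √3391167/3 ≈ 613.84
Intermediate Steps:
X(x) = 16 + x (X(x) = -7 + (x + 23) = -7 + (23 + x) = 16 + x)
y(F, s) = (-1 + s)*(-8 + F) (y(F, s) = (F - 8)*(s - 1) = (-8 + F)*(-1 + s) = (-1 + s)*(-8 + F))
G(p, D) = 46/3 + D (G(p, D) = -⅔ + (16 + D) = 46/3 + D)
√(G(y(27, 25), 85*(-6)) + 377291) = √((46/3 + 85*(-6)) + 377291) = √((46/3 - 510) + 377291) = √(-1484/3 + 377291) = √(1130389/3) = √3391167/3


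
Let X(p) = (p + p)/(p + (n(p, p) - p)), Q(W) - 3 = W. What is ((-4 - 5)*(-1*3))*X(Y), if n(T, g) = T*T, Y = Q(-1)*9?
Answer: 3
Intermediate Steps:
Q(W) = 3 + W
Y = 18 (Y = (3 - 1)*9 = 2*9 = 18)
n(T, g) = T**2
X(p) = 2/p (X(p) = (p + p)/(p + (p**2 - p)) = (2*p)/(p**2) = (2*p)/p**2 = 2/p)
((-4 - 5)*(-1*3))*X(Y) = ((-4 - 5)*(-1*3))*(2/18) = (-9*(-3))*(2*(1/18)) = 27*(1/9) = 3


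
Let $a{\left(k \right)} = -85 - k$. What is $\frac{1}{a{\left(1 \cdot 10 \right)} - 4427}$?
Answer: $- \frac{1}{4522} \approx -0.00022114$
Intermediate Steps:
$\frac{1}{a{\left(1 \cdot 10 \right)} - 4427} = \frac{1}{\left(-85 - 1 \cdot 10\right) - 4427} = \frac{1}{\left(-85 - 10\right) - 4427} = \frac{1}{-95 - 4427} = \frac{1}{-4522} = - \frac{1}{4522}$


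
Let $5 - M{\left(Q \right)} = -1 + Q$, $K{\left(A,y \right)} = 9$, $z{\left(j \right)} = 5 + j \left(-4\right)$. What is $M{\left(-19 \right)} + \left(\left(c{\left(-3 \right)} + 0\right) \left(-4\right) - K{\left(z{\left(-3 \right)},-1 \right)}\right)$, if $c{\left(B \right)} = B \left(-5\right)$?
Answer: $-44$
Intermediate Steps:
$z{\left(j \right)} = 5 - 4 j$
$c{\left(B \right)} = - 5 B$
$M{\left(Q \right)} = 6 - Q$ ($M{\left(Q \right)} = 5 - \left(-1 + Q\right) = 6 - Q$)
$M{\left(-19 \right)} + \left(\left(c{\left(-3 \right)} + 0\right) \left(-4\right) - K{\left(z{\left(-3 \right)},-1 \right)}\right) = \left(6 - -19\right) + \left(\left(\left(-5\right) \left(-3\right) + 0\right) \left(-4\right) - 9\right) = \left(6 + 19\right) + \left(\left(15 + 0\right) \left(-4\right) - 9\right) = 25 + \left(15 \left(-4\right) - 9\right) = 25 - 69 = -44$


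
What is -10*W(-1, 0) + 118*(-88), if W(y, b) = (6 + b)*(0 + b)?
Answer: -10384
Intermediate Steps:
W(y, b) = b*(6 + b) (W(y, b) = (6 + b)*b = b*(6 + b))
-10*W(-1, 0) + 118*(-88) = -0*(6 + 0) + 118*(-88) = -0*6 - 10384 = -10*0 - 10384 = 0 - 10384 = -10384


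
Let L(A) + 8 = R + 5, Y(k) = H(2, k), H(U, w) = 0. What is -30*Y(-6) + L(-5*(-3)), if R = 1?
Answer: -2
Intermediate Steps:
Y(k) = 0
L(A) = -2 (L(A) = -8 + (1 + 5) = -8 + 6 = -2)
-30*Y(-6) + L(-5*(-3)) = -30*0 - 2 = 0 - 2 = -2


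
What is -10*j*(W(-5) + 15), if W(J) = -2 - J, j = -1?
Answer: 180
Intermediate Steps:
-10*j*(W(-5) + 15) = -(-10)*((-2 - 1*(-5)) + 15) = -(-10)*((-2 + 5) + 15) = -(-10)*(3 + 15) = -(-10)*18 = -10*(-18) = 180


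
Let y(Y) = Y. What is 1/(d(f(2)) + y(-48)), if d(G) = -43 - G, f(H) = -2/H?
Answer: -1/90 ≈ -0.011111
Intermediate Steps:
1/(d(f(2)) + y(-48)) = 1/((-43 - (-2)/2) - 48) = 1/((-43 - 1*(-1)) - 48) = 1/((-43 + 1) - 48) = 1/(-42 - 48) = 1/(-90) = -1/90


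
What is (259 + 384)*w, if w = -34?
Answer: -21862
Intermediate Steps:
(259 + 384)*w = (259 + 384)*(-34) = 643*(-34) = -21862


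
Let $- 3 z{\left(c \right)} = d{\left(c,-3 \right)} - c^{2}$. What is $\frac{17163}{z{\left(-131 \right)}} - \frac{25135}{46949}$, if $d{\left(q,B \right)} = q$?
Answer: $\frac{660907547}{270614036} \approx 2.4423$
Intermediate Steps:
$z{\left(c \right)} = - \frac{c}{3} + \frac{c^{2}}{3}$ ($z{\left(c \right)} = - \frac{c - c^{2}}{3} = - \frac{c}{3} + \frac{c^{2}}{3}$)
$\frac{17163}{z{\left(-131 \right)}} - \frac{25135}{46949} = \frac{17163}{\frac{1}{3} \left(-131\right) \left(-1 - 131\right)} - \frac{25135}{46949} = \frac{17163}{\frac{1}{3} \left(-131\right) \left(-132\right)} - \frac{25135}{46949} = \frac{17163}{5764} - \frac{25135}{46949} = \frac{660907547}{270614036}$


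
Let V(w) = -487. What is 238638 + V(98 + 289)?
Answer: 238151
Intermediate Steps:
238638 + V(98 + 289) = 238638 - 487 = 238151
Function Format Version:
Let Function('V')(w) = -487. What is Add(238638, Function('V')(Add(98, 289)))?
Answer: 238151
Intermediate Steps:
Add(238638, Function('V')(Add(98, 289))) = Add(238638, -487) = 238151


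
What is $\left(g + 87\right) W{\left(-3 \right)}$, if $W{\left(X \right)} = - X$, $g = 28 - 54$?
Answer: $183$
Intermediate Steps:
$g = -26$ ($g = 28 - 54 = -26$)
$\left(g + 87\right) W{\left(-3 \right)} = \left(-26 + 87\right) \left(\left(-1\right) \left(-3\right)\right) = 61 \cdot 3 = 183$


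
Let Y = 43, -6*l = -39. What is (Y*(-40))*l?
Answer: -11180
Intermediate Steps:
l = 13/2 (l = -⅙*(-39) = 13/2 ≈ 6.5000)
(Y*(-40))*l = (43*(-40))*(13/2) = -1720*13/2 = -11180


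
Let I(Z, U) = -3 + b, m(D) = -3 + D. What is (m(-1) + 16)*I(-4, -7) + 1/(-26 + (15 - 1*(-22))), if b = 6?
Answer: 397/11 ≈ 36.091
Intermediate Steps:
I(Z, U) = 3 (I(Z, U) = -3 + 6 = 3)
(m(-1) + 16)*I(-4, -7) + 1/(-26 + (15 - 1*(-22))) = ((-3 - 1) + 16)*3 + 1/(-26 + (15 - 1*(-22))) = (-4 + 16)*3 + 1/(-26 + (15 + 22)) = 12*3 + 1/(-26 + 37) = 36 + 1/11 = 397/11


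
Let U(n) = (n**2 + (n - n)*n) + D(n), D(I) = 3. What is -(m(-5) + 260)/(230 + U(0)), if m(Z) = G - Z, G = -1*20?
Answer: -245/233 ≈ -1.0515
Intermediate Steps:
G = -20
m(Z) = -20 - Z
U(n) = 3 + n**2 (U(n) = (n**2 + (n - n)*n) + 3 = (n**2 + 0*n) + 3 = (n**2 + 0) + 3 = n**2 + 3 = 3 + n**2)
-(m(-5) + 260)/(230 + U(0)) = -((-20 - 1*(-5)) + 260)/(230 + (3 + 0**2)) = -((-20 + 5) + 260)/(230 + (3 + 0)) = -(-15 + 260)/(230 + 3) = -245/233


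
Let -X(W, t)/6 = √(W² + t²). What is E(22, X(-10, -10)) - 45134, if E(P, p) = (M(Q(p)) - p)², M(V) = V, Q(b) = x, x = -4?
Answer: -37918 - 480*√2 ≈ -38597.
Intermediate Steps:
Q(b) = -4
X(W, t) = -6*√(W² + t²)
E(P, p) = (-4 - p)²
E(22, X(-10, -10)) - 45134 = (4 - 6*√((-10)² + (-10)²))² - 45134 = (4 - 6*√(100 + 100))² - 45134 = (4 - 60*√2)² - 45134 = -45134 + (4 - 60*√2)²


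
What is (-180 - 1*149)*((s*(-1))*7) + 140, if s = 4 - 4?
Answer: 140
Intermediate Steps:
s = 0
(-180 - 1*149)*((s*(-1))*7) + 140 = (-180 - 1*149)*((0*(-1))*7) + 140 = (-180 - 149)*(0*7) + 140 = -329*0 + 140 = 0 + 140 = 140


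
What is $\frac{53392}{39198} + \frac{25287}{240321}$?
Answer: $\frac{49015669}{33404619} \approx 1.4673$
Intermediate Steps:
$\frac{53392}{39198} + \frac{25287}{240321} = 53392 \cdot \frac{1}{39198} + 25287 \cdot \frac{1}{240321} = \frac{568}{417} + \frac{8429}{80107} = \frac{49015669}{33404619}$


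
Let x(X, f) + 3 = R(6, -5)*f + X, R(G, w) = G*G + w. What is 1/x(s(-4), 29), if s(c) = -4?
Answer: 1/892 ≈ 0.0011211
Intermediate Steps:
R(G, w) = w + G² (R(G, w) = G² + w = w + G²)
x(X, f) = -3 + X + 31*f (x(X, f) = -3 + ((-5 + 6²)*f + X) = -3 + ((-5 + 36)*f + X) = -3 + (31*f + X) = -3 + (X + 31*f) = -3 + X + 31*f)
1/x(s(-4), 29) = 1/(-3 - 4 + 31*29) = 1/(-3 - 4 + 899) = 1/892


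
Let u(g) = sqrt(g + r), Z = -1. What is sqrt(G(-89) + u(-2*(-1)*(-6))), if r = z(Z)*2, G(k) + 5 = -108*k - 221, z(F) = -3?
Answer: sqrt(9386 + 3*I*sqrt(2)) ≈ 96.881 + 0.0219*I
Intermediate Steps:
G(k) = -226 - 108*k (G(k) = -5 + (-108*k - 221) = -5 + (-221 - 108*k) = -226 - 108*k)
r = -6 (r = -3*2 = -6)
u(g) = sqrt(-6 + g) (u(g) = sqrt(g - 6) = sqrt(-6 + g))
sqrt(G(-89) + u(-2*(-1)*(-6))) = sqrt((-226 - 108*(-89)) + sqrt(-6 - 2*(-1)*(-6))) = sqrt((-226 + 9612) + sqrt(-6 + 2*(-6))) = sqrt(9386 + sqrt(-6 - 12)) = sqrt(9386 + sqrt(-18)) = sqrt(9386 + 3*I*sqrt(2))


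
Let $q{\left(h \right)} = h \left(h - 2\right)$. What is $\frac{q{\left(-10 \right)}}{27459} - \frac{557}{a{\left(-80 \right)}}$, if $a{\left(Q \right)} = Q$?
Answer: $\frac{5101421}{732240} \approx 6.9669$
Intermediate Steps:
$q{\left(h \right)} = h \left(-2 + h\right)$
$\frac{q{\left(-10 \right)}}{27459} - \frac{557}{a{\left(-80 \right)}} = \frac{\left(-10\right) \left(-2 - 10\right)}{27459} - \frac{557}{-80} = \left(-10\right) \left(-12\right) \frac{1}{27459} - - \frac{557}{80} = 120 \cdot \frac{1}{27459} + \frac{557}{80} = \frac{40}{9153} + \frac{557}{80} = \frac{5101421}{732240}$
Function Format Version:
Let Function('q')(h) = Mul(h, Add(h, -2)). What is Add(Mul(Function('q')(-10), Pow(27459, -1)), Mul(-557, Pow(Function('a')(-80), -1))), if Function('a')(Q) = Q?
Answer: Rational(5101421, 732240) ≈ 6.9669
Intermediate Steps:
Function('q')(h) = Mul(h, Add(-2, h))
Add(Mul(Function('q')(-10), Pow(27459, -1)), Mul(-557, Pow(Function('a')(-80), -1))) = Add(Mul(Mul(-10, Add(-2, -10)), Pow(27459, -1)), Mul(-557, Pow(-80, -1))) = Add(Mul(Mul(-10, -12), Rational(1, 27459)), Mul(-557, Rational(-1, 80))) = Add(Mul(120, Rational(1, 27459)), Rational(557, 80)) = Add(Rational(40, 9153), Rational(557, 80)) = Rational(5101421, 732240)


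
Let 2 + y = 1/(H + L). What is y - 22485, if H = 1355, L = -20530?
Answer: -431188226/19175 ≈ -22487.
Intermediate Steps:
y = -38351/19175 (y = -2 + 1/(1355 - 20530) = -2 + 1/(-19175) = -2 - 1/19175 = -38351/19175 ≈ -2.0001)
y - 22485 = -38351/19175 - 22485 = -431188226/19175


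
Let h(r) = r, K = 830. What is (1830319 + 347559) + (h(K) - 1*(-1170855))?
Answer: 3349563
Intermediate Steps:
(1830319 + 347559) + (h(K) - 1*(-1170855)) = (1830319 + 347559) + (830 - 1*(-1170855)) = 2177878 + (830 + 1170855) = 2177878 + 1171685 = 3349563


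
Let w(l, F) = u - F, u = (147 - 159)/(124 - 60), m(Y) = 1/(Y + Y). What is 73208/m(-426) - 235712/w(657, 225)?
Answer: -224726925856/3603 ≈ -6.2372e+7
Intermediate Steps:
m(Y) = 1/(2*Y)
u = -3/16 (u = -12/64 = -12*1/64 = -3/16 ≈ -0.18750)
w(l, F) = -3/16 - F
73208/m(-426) - 235712/w(657, 225) = 73208/(((½)/(-426))) - 235712/(-3/16 - 1*225) = 73208/(((½)*(-1/426))) - 235712/(-3/16 - 225) = 73208/(-1/852) - 235712/(-3603/16) = 73208*(-852) - 235712*(-16/3603) = -62373216 + 3771392/3603 = -224726925856/3603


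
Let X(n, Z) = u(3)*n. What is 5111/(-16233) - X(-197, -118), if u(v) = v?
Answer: 9588592/16233 ≈ 590.69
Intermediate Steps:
X(n, Z) = 3*n
5111/(-16233) - X(-197, -118) = 5111/(-16233) - 3*(-197) = 5111*(-1/16233) - 1*(-591) = -5111/16233 + 591 = 9588592/16233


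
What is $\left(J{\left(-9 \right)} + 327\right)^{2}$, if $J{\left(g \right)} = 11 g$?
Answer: $51984$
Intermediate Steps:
$\left(J{\left(-9 \right)} + 327\right)^{2} = \left(11 \left(-9\right) + 327\right)^{2} = \left(-99 + 327\right)^{2} = 228^{2} = 51984$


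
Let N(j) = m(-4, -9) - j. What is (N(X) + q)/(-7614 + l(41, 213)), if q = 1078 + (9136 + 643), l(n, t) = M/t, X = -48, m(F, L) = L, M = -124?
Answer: -1160424/810953 ≈ -1.4309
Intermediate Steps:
N(j) = -9 - j
l(n, t) = -124/t
q = 10857 (q = 1078 + 9779 = 10857)
(N(X) + q)/(-7614 + l(41, 213)) = ((-9 - 1*(-48)) + 10857)/(-7614 - 124/213) = ((-9 + 48) + 10857)/(-7614 - 124*1/213) = (39 + 10857)/(-7614 - 124/213) = 10896/(-1621906/213) = 10896*(-213/1621906) = -1160424/810953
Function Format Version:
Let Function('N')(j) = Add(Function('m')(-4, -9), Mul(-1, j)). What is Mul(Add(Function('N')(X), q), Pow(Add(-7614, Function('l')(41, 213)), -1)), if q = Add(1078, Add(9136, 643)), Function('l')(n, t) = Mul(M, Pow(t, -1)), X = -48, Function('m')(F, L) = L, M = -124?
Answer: Rational(-1160424, 810953) ≈ -1.4309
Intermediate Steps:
Function('N')(j) = Add(-9, Mul(-1, j))
Function('l')(n, t) = Mul(-124, Pow(t, -1))
q = 10857 (q = Add(1078, 9779) = 10857)
Mul(Add(Function('N')(X), q), Pow(Add(-7614, Function('l')(41, 213)), -1)) = Mul(Add(Add(-9, Mul(-1, -48)), 10857), Pow(Add(-7614, Mul(-124, Pow(213, -1))), -1)) = Mul(Add(Add(-9, 48), 10857), Pow(Add(-7614, Mul(-124, Rational(1, 213))), -1)) = Mul(Add(39, 10857), Pow(Add(-7614, Rational(-124, 213)), -1)) = Mul(10896, Pow(Rational(-1621906, 213), -1)) = Mul(10896, Rational(-213, 1621906)) = Rational(-1160424, 810953)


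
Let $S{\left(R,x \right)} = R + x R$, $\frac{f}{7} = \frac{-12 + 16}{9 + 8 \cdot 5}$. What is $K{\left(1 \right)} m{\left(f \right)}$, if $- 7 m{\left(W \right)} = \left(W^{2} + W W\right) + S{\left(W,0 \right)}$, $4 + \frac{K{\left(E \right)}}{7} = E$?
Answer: $\frac{180}{49} \approx 3.6735$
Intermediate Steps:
$K{\left(E \right)} = -28 + 7 E$
$f = \frac{4}{7}$ ($f = 7 \frac{-12 + 16}{9 + 8 \cdot 5} = 7 \frac{4}{9 + 40} = 7 \cdot \frac{4}{49} = \frac{4}{7} \approx 0.57143$)
$S{\left(R,x \right)} = R + R x$
$m{\left(W \right)} = - \frac{2 W^{2}}{7} - \frac{W}{7}$ ($m{\left(W \right)} = - \frac{\left(W^{2} + W W\right) + W \left(1 + 0\right)}{7} = - \frac{\left(W^{2} + W^{2}\right) + W 1}{7} = - \frac{2 W^{2} + W}{7} = - \frac{W + 2 W^{2}}{7} = - \frac{2 W^{2}}{7} - \frac{W}{7}$)
$K{\left(1 \right)} m{\left(f \right)} = \left(-28 + 7 \cdot 1\right) \frac{1}{7} \cdot \frac{4}{7} \left(-1 - \frac{8}{7}\right) = \left(-28 + 7\right) \frac{1}{7} \cdot \frac{4}{7} \left(-1 - \frac{8}{7}\right) = - 21 \cdot \frac{1}{7} \cdot \frac{4}{7} \left(- \frac{15}{7}\right) = \left(-21\right) \left(- \frac{60}{343}\right) = \frac{180}{49}$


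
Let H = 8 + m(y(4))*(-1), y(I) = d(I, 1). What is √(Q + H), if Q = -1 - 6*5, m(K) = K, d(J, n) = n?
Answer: 2*I*√6 ≈ 4.899*I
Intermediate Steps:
y(I) = 1
Q = -31 (Q = -1 - 30 = -31)
H = 7 (H = 8 + 1*(-1) = 8 - 1 = 7)
√(Q + H) = √(-31 + 7) = √(-24) = 2*I*√6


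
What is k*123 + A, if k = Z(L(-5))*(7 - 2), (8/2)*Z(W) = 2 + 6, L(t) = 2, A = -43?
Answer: 1187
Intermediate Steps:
Z(W) = 2 (Z(W) = (2 + 6)/4 = (¼)*8 = 2)
k = 10 (k = 2*(7 - 2) = 2*5 = 10)
k*123 + A = 10*123 - 43 = 1230 - 43 = 1187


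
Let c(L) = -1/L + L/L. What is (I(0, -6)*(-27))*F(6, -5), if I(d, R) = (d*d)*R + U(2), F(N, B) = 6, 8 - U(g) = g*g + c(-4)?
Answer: -891/2 ≈ -445.50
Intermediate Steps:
c(L) = 1 - 1/L (c(L) = -1/L + 1 = 1 - 1/L)
U(g) = 27/4 - g² (U(g) = 8 - (g*g + (-1 - 4)/(-4)) = 8 - (g² - ¼*(-5)) = 8 - (g² + 5/4) = 8 - (5/4 + g²) = 8 + (-5/4 - g²) = 27/4 - g²)
I(d, R) = 11/4 + R*d² (I(d, R) = (d*d)*R + (27/4 - 1*2²) = d²*R + (27/4 - 1*4) = R*d² + (27/4 - 4) = R*d² + 11/4 = 11/4 + R*d²)
(I(0, -6)*(-27))*F(6, -5) = ((11/4 - 6*0²)*(-27))*6 = ((11/4 - 6*0)*(-27))*6 = ((11/4 + 0)*(-27))*6 = ((11/4)*(-27))*6 = -297/4*6 = -891/2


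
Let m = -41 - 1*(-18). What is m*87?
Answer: -2001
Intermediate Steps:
m = -23 (m = -41 + 18 = -23)
m*87 = -23*87 = -2001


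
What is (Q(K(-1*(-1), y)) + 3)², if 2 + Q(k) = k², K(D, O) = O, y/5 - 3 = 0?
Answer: 51076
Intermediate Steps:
y = 15 (y = 15 + 5*0 = 15 + 0 = 15)
Q(k) = -2 + k²
(Q(K(-1*(-1), y)) + 3)² = ((-2 + 15²) + 3)² = ((-2 + 225) + 3)² = (223 + 3)² = 226² = 51076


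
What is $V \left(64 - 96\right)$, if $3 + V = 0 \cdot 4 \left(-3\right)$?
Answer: $96$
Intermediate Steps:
$V = -3$ ($V = -3 + 0 \cdot 4 \left(-3\right) = -3 + 0 \left(-3\right) = -3 + 0 = -3$)
$V \left(64 - 96\right) = - 3 \left(64 - 96\right) = \left(-3\right) \left(-32\right) = 96$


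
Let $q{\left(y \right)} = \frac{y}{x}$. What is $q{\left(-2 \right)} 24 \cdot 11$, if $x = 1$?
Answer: $-528$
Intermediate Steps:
$q{\left(y \right)} = y$ ($q{\left(y \right)} = \frac{y}{1} = y 1 = y$)
$q{\left(-2 \right)} 24 \cdot 11 = \left(-2\right) 24 \cdot 11 = \left(-48\right) 11 = -528$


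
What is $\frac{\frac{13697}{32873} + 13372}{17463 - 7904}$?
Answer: $\frac{439591453}{314233007} \approx 1.3989$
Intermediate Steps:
$\frac{\frac{13697}{32873} + 13372}{17463 - 7904} = \frac{13697 \cdot \frac{1}{32873} + 13372}{9559} = \left(\frac{13697}{32873} + 13372\right) \frac{1}{9559} = \frac{439591453}{32873} \cdot \frac{1}{9559} = \frac{439591453}{314233007}$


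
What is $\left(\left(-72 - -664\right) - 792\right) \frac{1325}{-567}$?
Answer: $\frac{265000}{567} \approx 467.37$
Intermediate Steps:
$\left(\left(-72 - -664\right) - 792\right) \frac{1325}{-567} = \left(\left(-72 + 664\right) - 792\right) 1325 \left(- \frac{1}{567}\right) = \left(592 - 792\right) \left(- \frac{1325}{567}\right) = \left(-200\right) \left(- \frac{1325}{567}\right) = \frac{265000}{567}$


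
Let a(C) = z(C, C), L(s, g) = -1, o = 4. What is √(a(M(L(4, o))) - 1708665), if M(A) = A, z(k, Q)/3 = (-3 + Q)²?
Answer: I*√1708617 ≈ 1307.1*I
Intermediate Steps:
z(k, Q) = 3*(-3 + Q)²
a(C) = 3*(-3 + C)²
√(a(M(L(4, o))) - 1708665) = √(3*(-3 - 1)² - 1708665) = √(3*(-4)² - 1708665) = √(3*16 - 1708665) = √(48 - 1708665) = √(-1708617) = I*√1708617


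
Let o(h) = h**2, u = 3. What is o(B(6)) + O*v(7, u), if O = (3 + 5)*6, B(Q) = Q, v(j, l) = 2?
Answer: 132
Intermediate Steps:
O = 48 (O = 8*6 = 48)
o(B(6)) + O*v(7, u) = 6**2 + 48*2 = 36 + 96 = 132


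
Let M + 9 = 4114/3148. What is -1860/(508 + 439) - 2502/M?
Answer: 3706903416/11467223 ≈ 323.26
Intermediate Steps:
M = -12109/1574 (M = -9 + 4114/3148 = -9 + 4114*(1/3148) = -9 + 2057/1574 = -12109/1574 ≈ -7.6931)
-1860/(508 + 439) - 2502/M = -1860/(508 + 439) - 2502/(-12109/1574) = -1860/947 - 2502*(-1574/12109) = -1860*1/947 + 3938148/12109 = -1860/947 + 3938148/12109 = 3706903416/11467223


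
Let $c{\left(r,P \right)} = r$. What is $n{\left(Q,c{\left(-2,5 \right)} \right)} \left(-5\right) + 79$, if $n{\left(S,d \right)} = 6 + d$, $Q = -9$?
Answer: $59$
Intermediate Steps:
$n{\left(Q,c{\left(-2,5 \right)} \right)} \left(-5\right) + 79 = \left(6 - 2\right) \left(-5\right) + 79 = 4 \left(-5\right) + 79 = -20 + 79 = 59$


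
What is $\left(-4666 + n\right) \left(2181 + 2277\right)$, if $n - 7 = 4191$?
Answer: $-2086344$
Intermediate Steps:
$n = 4198$ ($n = 7 + 4191 = 4198$)
$\left(-4666 + n\right) \left(2181 + 2277\right) = \left(-4666 + 4198\right) \left(2181 + 2277\right) = \left(-468\right) 4458 = -2086344$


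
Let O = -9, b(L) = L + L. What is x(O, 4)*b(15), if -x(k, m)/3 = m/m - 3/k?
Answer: -120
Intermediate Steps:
b(L) = 2*L
x(k, m) = -3 + 9/k (x(k, m) = -3*(m/m - 3/k) = -3*(1 - 3/k) = -3 + 9/k)
x(O, 4)*b(15) = (-3 + 9/(-9))*(2*15) = (-3 + 9*(-⅑))*30 = (-3 - 1)*30 = -4*30 = -120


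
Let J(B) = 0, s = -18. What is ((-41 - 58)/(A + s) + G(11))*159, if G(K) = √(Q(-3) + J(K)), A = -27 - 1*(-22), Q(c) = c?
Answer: 15741/23 + 159*I*√3 ≈ 684.39 + 275.4*I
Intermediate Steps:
A = -5 (A = -27 + 22 = -5)
G(K) = I*√3 (G(K) = √(-3 + 0) = √(-3) = I*√3)
((-41 - 58)/(A + s) + G(11))*159 = ((-41 - 58)/(-5 - 18) + I*√3)*159 = (-99/(-23) + I*√3)*159 = (-99*(-1/23) + I*√3)*159 = (99/23 + I*√3)*159 = 15741/23 + 159*I*√3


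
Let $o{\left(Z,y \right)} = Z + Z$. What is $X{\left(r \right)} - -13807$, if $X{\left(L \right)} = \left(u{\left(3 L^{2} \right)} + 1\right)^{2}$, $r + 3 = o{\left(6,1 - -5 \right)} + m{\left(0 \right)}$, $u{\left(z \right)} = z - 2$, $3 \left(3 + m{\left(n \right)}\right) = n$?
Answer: $25256$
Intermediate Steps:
$m{\left(n \right)} = -3 + \frac{n}{3}$
$o{\left(Z,y \right)} = 2 Z$
$u{\left(z \right)} = -2 + z$
$r = 6$ ($r = -3 + \left(2 \cdot 6 + \left(-3 + \frac{1}{3} \cdot 0\right)\right) = -3 + \left(12 + \left(-3 + 0\right)\right) = -3 + \left(12 - 3\right) = -3 + 9 = 6$)
$X{\left(L \right)} = \left(-1 + 3 L^{2}\right)^{2}$ ($X{\left(L \right)} = \left(\left(-2 + 3 L^{2}\right) + 1\right)^{2} = \left(-1 + 3 L^{2}\right)^{2}$)
$X{\left(r \right)} - -13807 = \left(-1 + 3 \cdot 6^{2}\right)^{2} - -13807 = \left(-1 + 3 \cdot 36\right)^{2} + 13807 = \left(-1 + 108\right)^{2} + 13807 = 107^{2} + 13807 = 11449 + 13807 = 25256$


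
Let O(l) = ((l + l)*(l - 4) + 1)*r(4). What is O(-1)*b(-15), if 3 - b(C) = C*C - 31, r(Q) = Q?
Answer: -8404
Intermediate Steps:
b(C) = 34 - C² (b(C) = 3 - (C*C - 31) = 3 - (C² - 31) = 3 - (-31 + C²) = 3 + (31 - C²) = 34 - C²)
O(l) = 4 + 8*l*(-4 + l) (O(l) = ((l + l)*(l - 4) + 1)*4 = ((2*l)*(-4 + l) + 1)*4 = (2*l*(-4 + l) + 1)*4 = (1 + 2*l*(-4 + l))*4 = 4 + 8*l*(-4 + l))
O(-1)*b(-15) = (4 - 32*(-1) + 8*(-1)²)*(34 - 1*(-15)²) = (4 + 32 + 8*1)*(34 - 1*225) = (4 + 32 + 8)*(34 - 225) = 44*(-191) = -8404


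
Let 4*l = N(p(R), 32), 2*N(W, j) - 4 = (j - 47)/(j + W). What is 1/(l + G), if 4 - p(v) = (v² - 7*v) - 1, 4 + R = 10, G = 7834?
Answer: 344/2695053 ≈ 0.00012764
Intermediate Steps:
R = 6 (R = -4 + 10 = 6)
p(v) = 5 - v² + 7*v (p(v) = 4 - ((v² - 7*v) - 1) = 4 - (-1 + v² - 7*v) = 4 + (1 - v² + 7*v) = 5 - v² + 7*v)
N(W, j) = 2 + (-47 + j)/(2*(W + j)) (N(W, j) = 2 + ((j - 47)/(j + W))/2 = 2 + ((-47 + j)/(W + j))/2 = 2 + (-47 + j)/(2*(W + j)))
l = 157/344 (l = ((-47 + 4*(5 - 1*6² + 7*6) + 5*32)/(2*((5 - 1*6² + 7*6) + 32)))/4 = ((-47 + 4*(5 - 1*36 + 42) + 160)/(2*((5 - 1*36 + 42) + 32)))/4 = ((-47 + 4*(5 - 36 + 42) + 160)/(2*((5 - 36 + 42) + 32)))/4 = ((-47 + 4*11 + 160)/(2*(11 + 32)))/4 = ((½)*(-47 + 44 + 160)/43)/4 = ((½)*(1/43)*157)/4 = (¼)*(157/86) = 157/344 ≈ 0.45640)
1/(l + G) = 1/(157/344 + 7834) = 1/(2695053/344) = 344/2695053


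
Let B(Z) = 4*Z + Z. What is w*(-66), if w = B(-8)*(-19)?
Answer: -50160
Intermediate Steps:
B(Z) = 5*Z
w = 760 (w = (5*(-8))*(-19) = -40*(-19) = 760)
w*(-66) = 760*(-66) = -50160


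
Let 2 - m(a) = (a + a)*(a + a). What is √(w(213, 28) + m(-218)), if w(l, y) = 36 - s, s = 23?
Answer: I*√190081 ≈ 435.98*I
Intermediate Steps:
m(a) = 2 - 4*a² (m(a) = 2 - (a + a)*(a + a) = 2 - 2*a*2*a = 2 - 4*a²)
w(l, y) = 13 (w(l, y) = 36 - 1*23 = 36 - 23 = 13)
√(w(213, 28) + m(-218)) = √(13 + (2 - 4*(-218)²)) = √(13 + (2 - 4*47524)) = √(13 + (2 - 190096)) = √(13 - 190094) = √(-190081) = I*√190081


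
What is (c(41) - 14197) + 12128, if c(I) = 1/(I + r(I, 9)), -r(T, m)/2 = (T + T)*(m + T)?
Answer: -16880972/8159 ≈ -2069.0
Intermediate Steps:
r(T, m) = -4*T*(T + m) (r(T, m) = -2*(T + T)*(m + T) = -2*2*T*(T + m) = -4*T*(T + m))
c(I) = 1/(I - 4*I*(9 + I)) (c(I) = 1/(I - 4*I*(I + 9)) = 1/(I - 4*I*(9 + I)))
(c(41) - 14197) + 12128 = (-1/(41*(35 + 4*41)) - 14197) + 12128 = (-1*1/41/(35 + 164) - 14197) + 12128 = (-1*1/41/199 - 14197) + 12128 = (-1*1/41*1/199 - 14197) + 12128 = (-1/8159 - 14197) + 12128 = -115833324/8159 + 12128 = -16880972/8159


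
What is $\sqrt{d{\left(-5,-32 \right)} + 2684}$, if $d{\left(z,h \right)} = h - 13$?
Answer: $\sqrt{2639} \approx 51.371$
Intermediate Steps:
$d{\left(z,h \right)} = -13 + h$
$\sqrt{d{\left(-5,-32 \right)} + 2684} = \sqrt{\left(-13 - 32\right) + 2684} = \sqrt{-45 + 2684} = \sqrt{2639}$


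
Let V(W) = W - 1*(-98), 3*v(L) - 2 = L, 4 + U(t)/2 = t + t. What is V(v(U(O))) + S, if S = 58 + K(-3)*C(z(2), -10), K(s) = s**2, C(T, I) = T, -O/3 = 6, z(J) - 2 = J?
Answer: 166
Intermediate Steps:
z(J) = 2 + J
O = -18 (O = -3*6 = -18)
U(t) = -8 + 4*t (U(t) = -8 + 2*(t + t) = -8 + 2*(2*t) = -8 + 4*t)
v(L) = 2/3 + L/3
S = 94 (S = 58 + (-3)**2*(2 + 2) = 58 + 9*4 = 58 + 36 = 94)
V(W) = 98 + W (V(W) = W + 98 = 98 + W)
V(v(U(O))) + S = (98 + (2/3 + (-8 + 4*(-18))/3)) + 94 = (98 + (2/3 + (-8 - 72)/3)) + 94 = (98 + (2/3 + (1/3)*(-80))) + 94 = (98 + (2/3 - 80/3)) + 94 = (98 - 26) + 94 = 72 + 94 = 166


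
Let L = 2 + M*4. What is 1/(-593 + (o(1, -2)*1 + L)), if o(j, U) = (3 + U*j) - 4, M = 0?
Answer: -1/594 ≈ -0.0016835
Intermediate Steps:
L = 2 (L = 2 + 0*4 = 2 + 0 = 2)
o(j, U) = -1 + U*j
1/(-593 + (o(1, -2)*1 + L)) = 1/(-593 + ((-1 - 2*1)*1 + 2)) = 1/(-593 + ((-1 - 2)*1 + 2)) = 1/(-593 + (-3*1 + 2)) = 1/(-593 + (-3 + 2)) = 1/(-593 - 1) = 1/(-594) = -1/594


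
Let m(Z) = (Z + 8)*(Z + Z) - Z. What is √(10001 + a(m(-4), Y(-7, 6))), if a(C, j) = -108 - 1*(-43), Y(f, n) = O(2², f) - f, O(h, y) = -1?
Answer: 12*√69 ≈ 99.679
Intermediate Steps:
m(Z) = -Z + 2*Z*(8 + Z) (m(Z) = (8 + Z)*(2*Z) - Z = 2*Z*(8 + Z) - Z = -Z + 2*Z*(8 + Z))
Y(f, n) = -1 - f
a(C, j) = -65 (a(C, j) = -108 + 43 = -65)
√(10001 + a(m(-4), Y(-7, 6))) = √(10001 - 65) = √9936 = 12*√69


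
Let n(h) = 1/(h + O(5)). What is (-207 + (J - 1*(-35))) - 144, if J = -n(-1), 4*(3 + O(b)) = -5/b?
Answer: -5368/17 ≈ -315.76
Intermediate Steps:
O(b) = -3 - 5/(4*b) (O(b) = -3 + (-5/b)/4 = -3 - 5/(4*b))
n(h) = 1/(-13/4 + h) (n(h) = 1/(h + (-3 - 5/4/5)) = 1/(h + (-3 - 5/4*⅕)) = 1/(h + (-3 - ¼)) = 1/(h - 13/4) = 1/(-13/4 + h))
J = 4/17 (J = -4/(-13 + 4*(-1)) = -4/(-13 - 4) = -4/(-17) = -4*(-1)/17 = -1*(-4/17) = 4/17 ≈ 0.23529)
(-207 + (J - 1*(-35))) - 144 = (-207 + (4/17 - 1*(-35))) - 144 = (-207 + (4/17 + 35)) - 144 = (-207 + 599/17) - 144 = -2920/17 - 144 = -5368/17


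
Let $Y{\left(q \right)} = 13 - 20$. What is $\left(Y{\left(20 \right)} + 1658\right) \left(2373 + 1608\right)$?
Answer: $6572631$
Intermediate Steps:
$Y{\left(q \right)} = -7$
$\left(Y{\left(20 \right)} + 1658\right) \left(2373 + 1608\right) = \left(-7 + 1658\right) \left(2373 + 1608\right) = 1651 \cdot 3981 = 6572631$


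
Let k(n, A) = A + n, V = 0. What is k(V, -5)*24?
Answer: -120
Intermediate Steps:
k(V, -5)*24 = (-5 + 0)*24 = -5*24 = -120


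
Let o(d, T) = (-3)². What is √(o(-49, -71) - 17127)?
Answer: 3*I*√1902 ≈ 130.84*I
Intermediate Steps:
o(d, T) = 9
√(o(-49, -71) - 17127) = √(9 - 17127) = √(-17118) = 3*I*√1902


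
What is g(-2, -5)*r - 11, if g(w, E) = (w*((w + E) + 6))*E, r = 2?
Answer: -31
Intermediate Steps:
g(w, E) = E*w*(6 + E + w) (g(w, E) = (w*((E + w) + 6))*E = (w*(6 + E + w))*E = E*w*(6 + E + w))
g(-2, -5)*r - 11 = -5*(-2)*(6 - 5 - 2)*2 - 11 = -5*(-2)*(-1)*2 - 11 = -10*2 - 11 = -20 - 11 = -31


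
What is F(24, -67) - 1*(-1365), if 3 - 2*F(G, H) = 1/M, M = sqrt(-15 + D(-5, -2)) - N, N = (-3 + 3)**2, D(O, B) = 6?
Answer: 2733/2 + I/6 ≈ 1366.5 + 0.16667*I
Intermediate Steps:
N = 0 (N = 0**2 = 0)
M = 3*I (M = sqrt(-15 + 6) - 1*0 = sqrt(-9) + 0 = 3*I + 0 = 3*I ≈ 3.0*I)
F(G, H) = 3/2 + I/6 (F(G, H) = 3/2 - (-I/3)/2 = 3/2 - (-1)*I/6 = 3/2 + I/6)
F(24, -67) - 1*(-1365) = (3/2 + I/6) - 1*(-1365) = (3/2 + I/6) + 1365 = 2733/2 + I/6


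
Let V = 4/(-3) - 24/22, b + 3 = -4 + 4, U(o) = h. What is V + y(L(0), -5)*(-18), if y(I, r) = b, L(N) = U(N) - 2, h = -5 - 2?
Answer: 1702/33 ≈ 51.576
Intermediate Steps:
h = -7
U(o) = -7
L(N) = -9 (L(N) = -7 - 2 = -9)
b = -3 (b = -3 + (-4 + 4) = -3 + 0 = -3)
y(I, r) = -3
V = -80/33 (V = 4*(-1/3) - 24*1/22 = -4/3 - 12/11 = -80/33 ≈ -2.4242)
V + y(L(0), -5)*(-18) = -80/33 - 3*(-18) = -80/33 + 54 = 1702/33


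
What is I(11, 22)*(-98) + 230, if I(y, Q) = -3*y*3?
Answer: 9932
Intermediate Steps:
I(y, Q) = -9*y
I(11, 22)*(-98) + 230 = -9*11*(-98) + 230 = -99*(-98) + 230 = 9702 + 230 = 9932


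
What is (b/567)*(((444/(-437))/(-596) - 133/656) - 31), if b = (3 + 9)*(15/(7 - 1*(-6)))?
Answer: -2221208635/2915239236 ≈ -0.76193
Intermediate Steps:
b = 180/13 (b = 12*(15/(7 + 6)) = 12*(15/13) = 180/13 ≈ 13.846)
(b/567)*(((444/(-437))/(-596) - 133/656) - 31) = ((180/13)/567)*(((444/(-437))/(-596) - 133/656) - 31) = ((180/13)*(1/567))*(((444*(-1/437))*(-1/596) - 133*1/656) - 31) = 20*((-444/437*(-1/596) - 133/656) - 31)/819 = 20*((111/65113 - 133/656) - 31)/819 = 20*(-8587213/42714128 - 31)/819 = (20/819)*(-1332725181/42714128) = -2221208635/2915239236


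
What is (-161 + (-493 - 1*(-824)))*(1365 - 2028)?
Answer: -112710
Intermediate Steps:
(-161 + (-493 - 1*(-824)))*(1365 - 2028) = (-161 + (-493 + 824))*(-663) = (-161 + 331)*(-663) = 170*(-663) = -112710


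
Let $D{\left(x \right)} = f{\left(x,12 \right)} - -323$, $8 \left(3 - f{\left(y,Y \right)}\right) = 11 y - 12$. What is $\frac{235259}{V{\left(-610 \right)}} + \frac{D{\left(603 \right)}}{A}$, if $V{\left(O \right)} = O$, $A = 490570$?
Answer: $- \frac{92329050897}{239398160} \approx -385.67$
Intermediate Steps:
$f{\left(y,Y \right)} = \frac{9}{2} - \frac{11 y}{8}$ ($f{\left(y,Y \right)} = 3 - \frac{11 y - 12}{8} = 3 - \frac{-12 + 11 y}{8} = 3 - \left(- \frac{3}{2} + \frac{11 y}{8}\right) = \frac{9}{2} - \frac{11 y}{8}$)
$D{\left(x \right)} = \frac{655}{2} - \frac{11 x}{8}$ ($D{\left(x \right)} = \left(\frac{9}{2} - \frac{11 x}{8}\right) - -323 = \left(\frac{9}{2} - \frac{11 x}{8}\right) + 323 = \frac{655}{2} - \frac{11 x}{8}$)
$\frac{235259}{V{\left(-610 \right)}} + \frac{D{\left(603 \right)}}{A} = \frac{235259}{-610} + \frac{\frac{655}{2} - \frac{6633}{8}}{490570} = 235259 \left(- \frac{1}{610}\right) + \left(\frac{655}{2} - \frac{6633}{8}\right) \frac{1}{490570} = - \frac{235259}{610} - \frac{4013}{3924560} = - \frac{92329050897}{239398160}$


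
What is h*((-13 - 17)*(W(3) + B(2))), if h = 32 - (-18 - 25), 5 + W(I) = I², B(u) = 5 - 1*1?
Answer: -18000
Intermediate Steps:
B(u) = 4 (B(u) = 5 - 1 = 4)
W(I) = -5 + I²
h = 75 (h = 32 - 1*(-43) = 32 + 43 = 75)
h*((-13 - 17)*(W(3) + B(2))) = 75*((-13 - 17)*((-5 + 3²) + 4)) = 75*(-30*((-5 + 9) + 4)) = 75*(-30*(4 + 4)) = 75*(-30*8) = 75*(-240) = -18000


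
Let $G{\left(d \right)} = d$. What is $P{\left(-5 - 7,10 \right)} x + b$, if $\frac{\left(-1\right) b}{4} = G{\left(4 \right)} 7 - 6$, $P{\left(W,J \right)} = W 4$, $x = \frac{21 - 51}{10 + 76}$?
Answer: $- \frac{3064}{43} \approx -71.256$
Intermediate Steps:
$x = - \frac{15}{43}$ ($x = - \frac{30}{86} = \left(-30\right) \frac{1}{86} = - \frac{15}{43} \approx -0.34884$)
$P{\left(W,J \right)} = 4 W$
$b = -88$ ($b = - 4 \left(4 \cdot 7 - 6\right) = - 4 \left(28 - 6\right) = \left(-4\right) 22 = -88$)
$P{\left(-5 - 7,10 \right)} x + b = 4 \left(-5 - 7\right) \left(- \frac{15}{43}\right) - 88 = 4 \left(-12\right) \left(- \frac{15}{43}\right) - 88 = \left(-48\right) \left(- \frac{15}{43}\right) - 88 = \frac{720}{43} - 88 = - \frac{3064}{43}$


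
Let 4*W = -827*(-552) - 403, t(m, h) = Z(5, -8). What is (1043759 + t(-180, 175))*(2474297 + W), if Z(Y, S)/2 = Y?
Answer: 10806442106241/4 ≈ 2.7016e+12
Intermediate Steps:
Z(Y, S) = 2*Y
t(m, h) = 10 (t(m, h) = 2*5 = 10)
W = 456101/4 (W = (-827*(-552) - 403)/4 = (456504 - 403)/4 = (1/4)*456101 = 456101/4 ≈ 1.1403e+5)
(1043759 + t(-180, 175))*(2474297 + W) = (1043759 + 10)*(2474297 + 456101/4) = 1043769*(10353289/4) = 10806442106241/4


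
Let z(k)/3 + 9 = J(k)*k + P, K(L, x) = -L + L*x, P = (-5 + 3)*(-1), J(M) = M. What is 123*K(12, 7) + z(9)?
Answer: 9078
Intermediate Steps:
P = 2 (P = -2*(-1) = 2)
z(k) = -21 + 3*k² (z(k) = -27 + 3*(k*k + 2) = -27 + 3*(k² + 2) = -27 + 3*(2 + k²) = -27 + (6 + 3*k²) = -21 + 3*k²)
123*K(12, 7) + z(9) = 123*(12*(-1 + 7)) + (-21 + 3*9²) = 123*(12*6) + (-21 + 3*81) = 123*72 + (-21 + 243) = 8856 + 222 = 9078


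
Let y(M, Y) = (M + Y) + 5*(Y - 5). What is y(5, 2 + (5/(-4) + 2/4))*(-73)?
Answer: 1825/2 ≈ 912.50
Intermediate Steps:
y(M, Y) = -25 + M + 6*Y (y(M, Y) = (M + Y) + 5*(-5 + Y) = (M + Y) + (-25 + 5*Y) = -25 + M + 6*Y)
y(5, 2 + (5/(-4) + 2/4))*(-73) = (-25 + 5 + 6*(2 + (5/(-4) + 2/4)))*(-73) = (-25 + 5 + 6*(2 + (5*(-1/4) + 2*(1/4))))*(-73) = (-25 + 5 + 6*(2 + (-5/4 + 1/2)))*(-73) = (-25 + 5 + 6*(2 - 3/4))*(-73) = (-25 + 5 + 6*(5/4))*(-73) = (-25 + 5 + 15/2)*(-73) = -25/2*(-73) = 1825/2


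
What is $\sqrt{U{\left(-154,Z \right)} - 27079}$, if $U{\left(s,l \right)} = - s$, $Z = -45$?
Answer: $5 i \sqrt{1077} \approx 164.09 i$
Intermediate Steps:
$\sqrt{U{\left(-154,Z \right)} - 27079} = \sqrt{\left(-1\right) \left(-154\right) - 27079} = \sqrt{154 - 27079} = \sqrt{-26925} = 5 i \sqrt{1077}$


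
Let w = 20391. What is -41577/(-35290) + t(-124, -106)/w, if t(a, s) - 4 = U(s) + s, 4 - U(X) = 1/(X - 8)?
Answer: 24063647152/20508554115 ≈ 1.1733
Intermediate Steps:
U(X) = 4 - 1/(-8 + X) (U(X) = 4 - 1/(X - 8) = 4 - 1/(-8 + X))
t(a, s) = 4 + s + (-33 + 4*s)/(-8 + s) (t(a, s) = 4 + ((-33 + 4*s)/(-8 + s) + s) = 4 + (s + (-33 + 4*s)/(-8 + s)) = 4 + s + (-33 + 4*s)/(-8 + s))
-41577/(-35290) + t(-124, -106)/w = -41577/(-35290) + ((-65 + (-106)²)/(-8 - 106))/20391 = -41577*(-1/35290) + ((-65 + 11236)/(-114))*(1/20391) = 41577/35290 - 1/114*11171*(1/20391) = 41577/35290 - 11171/114*1/20391 = 41577/35290 - 11171/2324574 = 24063647152/20508554115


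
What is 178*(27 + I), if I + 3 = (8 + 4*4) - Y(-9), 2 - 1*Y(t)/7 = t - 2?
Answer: -7654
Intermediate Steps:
Y(t) = 28 - 7*t (Y(t) = 14 - 7*(t - 2) = 14 - 7*(-2 + t) = 14 + (14 - 7*t) = 28 - 7*t)
I = -70 (I = -3 + ((8 + 4*4) - (28 - 7*(-9))) = -3 + ((8 + 16) - (28 + 63)) = -3 + (24 - 1*91) = -3 + (24 - 91) = -3 - 67 = -70)
178*(27 + I) = 178*(27 - 70) = 178*(-43) = -7654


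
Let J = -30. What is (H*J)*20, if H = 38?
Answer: -22800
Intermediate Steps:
(H*J)*20 = (38*(-30))*20 = -1140*20 = -22800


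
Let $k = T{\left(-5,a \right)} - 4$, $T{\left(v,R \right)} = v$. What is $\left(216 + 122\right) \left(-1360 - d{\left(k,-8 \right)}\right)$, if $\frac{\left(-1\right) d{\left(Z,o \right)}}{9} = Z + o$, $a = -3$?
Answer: $-511394$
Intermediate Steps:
$k = -9$ ($k = -5 - 4 = -9$)
$d{\left(Z,o \right)} = - 9 Z - 9 o$ ($d{\left(Z,o \right)} = - 9 \left(Z + o\right) = - 9 Z - 9 o$)
$\left(216 + 122\right) \left(-1360 - d{\left(k,-8 \right)}\right) = \left(216 + 122\right) \left(-1360 - \left(\left(-9\right) \left(-9\right) - -72\right)\right) = 338 \left(-1360 - \left(81 + 72\right)\right) = 338 \left(-1360 - 153\right) = 338 \left(-1513\right) = -511394$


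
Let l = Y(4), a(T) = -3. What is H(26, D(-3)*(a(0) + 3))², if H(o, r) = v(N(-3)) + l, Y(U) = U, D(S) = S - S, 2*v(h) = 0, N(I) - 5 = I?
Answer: 16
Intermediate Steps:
N(I) = 5 + I
v(h) = 0 (v(h) = (½)*0 = 0)
D(S) = 0
l = 4
H(o, r) = 4 (H(o, r) = 0 + 4 = 4)
H(26, D(-3)*(a(0) + 3))² = 4² = 16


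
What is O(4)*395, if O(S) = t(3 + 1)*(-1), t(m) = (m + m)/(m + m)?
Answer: -395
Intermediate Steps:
t(m) = 1 (t(m) = (2*m)/((2*m)) = (2*m)*(1/(2*m)) = 1)
O(S) = -1 (O(S) = 1*(-1) = -1)
O(4)*395 = -1*395 = -395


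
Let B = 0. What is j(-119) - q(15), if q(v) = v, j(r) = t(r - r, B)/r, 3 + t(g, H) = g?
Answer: -1782/119 ≈ -14.975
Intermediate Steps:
t(g, H) = -3 + g
j(r) = -3/r (j(r) = (-3 + (r - r))/r = (-3 + 0)/r = -3/r)
j(-119) - q(15) = -3/(-119) - 1*15 = -3*(-1/119) - 15 = 3/119 - 15 = -1782/119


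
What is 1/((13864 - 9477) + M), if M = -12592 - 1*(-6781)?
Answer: -1/1424 ≈ -0.00070225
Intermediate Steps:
M = -5811 (M = -12592 + 6781 = -5811)
1/((13864 - 9477) + M) = 1/((13864 - 9477) - 5811) = 1/(4387 - 5811) = 1/(-1424) = -1/1424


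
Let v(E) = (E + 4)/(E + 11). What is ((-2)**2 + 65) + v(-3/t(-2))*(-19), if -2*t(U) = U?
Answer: 533/8 ≈ 66.625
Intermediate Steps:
t(U) = -U/2
v(E) = (4 + E)/(11 + E)
((-2)**2 + 65) + v(-3/t(-2))*(-19) = ((-2)**2 + 65) + ((4 - 3/((-1/2*(-2))))/(11 - 3/((-1/2*(-2)))))*(-19) = (4 + 65) + ((4 - 3/1)/(11 - 3/1))*(-19) = 69 + ((4 - 3*1)/(11 - 3*1))*(-19) = 69 + ((4 - 3)/(11 - 3))*(-19) = 69 + (1/8)*(-19) = 69 - 19/8 = 533/8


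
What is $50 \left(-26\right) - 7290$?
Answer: $-8590$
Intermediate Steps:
$50 \left(-26\right) - 7290 = -1300 - 7290 = -8590$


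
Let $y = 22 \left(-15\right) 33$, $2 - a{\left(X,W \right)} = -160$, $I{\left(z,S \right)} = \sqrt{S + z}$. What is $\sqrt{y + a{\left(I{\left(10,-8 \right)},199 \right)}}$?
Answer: $6 i \sqrt{298} \approx 103.58 i$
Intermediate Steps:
$a{\left(X,W \right)} = 162$ ($a{\left(X,W \right)} = 2 - -160 = 2 + 160 = 162$)
$y = -10890$ ($y = \left(-330\right) 33 = -10890$)
$\sqrt{y + a{\left(I{\left(10,-8 \right)},199 \right)}} = \sqrt{-10890 + 162} = \sqrt{-10728} = 6 i \sqrt{298}$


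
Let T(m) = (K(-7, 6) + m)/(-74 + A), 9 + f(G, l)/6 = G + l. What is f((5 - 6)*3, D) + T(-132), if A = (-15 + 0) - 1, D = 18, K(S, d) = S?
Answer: 3379/90 ≈ 37.544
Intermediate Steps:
f(G, l) = -54 + 6*G + 6*l (f(G, l) = -54 + 6*(G + l) = -54 + (6*G + 6*l) = -54 + 6*G + 6*l)
A = -16 (A = -15 - 1 = -16)
T(m) = 7/90 - m/90 (T(m) = (-7 + m)/(-74 - 16) = (-7 + m)/(-90) = (-7 + m)*(-1/90) = 7/90 - m/90)
f((5 - 6)*3, D) + T(-132) = (-54 + 6*((5 - 6)*3) + 6*18) + (7/90 - 1/90*(-132)) = (-54 + 6*(-1*3) + 108) + (7/90 + 22/15) = (-54 + 6*(-3) + 108) + 139/90 = (-54 - 18 + 108) + 139/90 = 36 + 139/90 = 3379/90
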